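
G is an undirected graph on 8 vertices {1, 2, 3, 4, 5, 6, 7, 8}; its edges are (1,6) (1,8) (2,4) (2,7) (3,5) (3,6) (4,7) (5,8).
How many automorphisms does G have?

G has two connected components, {1, 3, 5, 6, 8} and {2, 4, 7}; each is 2-regular, so G = C_5 ⊔ C_3. No automorphism exchanges components of different sizes, hence Aut(G) is the direct product D_5 × D_3, order 60.

60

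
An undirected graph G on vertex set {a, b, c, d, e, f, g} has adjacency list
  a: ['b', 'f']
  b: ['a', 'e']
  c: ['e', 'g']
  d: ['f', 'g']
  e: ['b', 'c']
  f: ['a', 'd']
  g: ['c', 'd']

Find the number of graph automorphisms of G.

14

G is 2-regular and connected on 7 vertices, i.e. the cycle C_7. The automorphisms of the 7-cycle are exactly the symmetries of a regular 7-gon: the dihedral group D_7, |D_7| = 14.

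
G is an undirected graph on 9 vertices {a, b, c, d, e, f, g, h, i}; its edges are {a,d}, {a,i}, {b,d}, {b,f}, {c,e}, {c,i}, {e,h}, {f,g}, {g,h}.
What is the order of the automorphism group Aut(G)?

G is 2-regular and connected on 9 vertices, i.e. the cycle C_9. C_9 has 9 rotations and 9 reflections, so Aut(C_9) ≅ D_9 of order 18.

18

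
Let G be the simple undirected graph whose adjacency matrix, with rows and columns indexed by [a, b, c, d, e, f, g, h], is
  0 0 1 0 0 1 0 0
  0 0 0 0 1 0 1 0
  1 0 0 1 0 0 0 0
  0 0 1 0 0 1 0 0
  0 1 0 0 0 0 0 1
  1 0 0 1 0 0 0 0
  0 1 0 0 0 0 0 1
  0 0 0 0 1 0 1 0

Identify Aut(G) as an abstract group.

G has two connected components, {b, e, g, h} and {a, c, d, f}; each is 2-regular, so G = C_4 ⊔ C_4. With two isomorphic components, Aut(G) = Aut(C_4) ≀ S_2 = (D_4 × D_4) ⋊ Z_2: permute each cycle by D_4, then optionally swap the two cycles. Order 2·(2·4)² = 128.

D_4 ≀ Z_2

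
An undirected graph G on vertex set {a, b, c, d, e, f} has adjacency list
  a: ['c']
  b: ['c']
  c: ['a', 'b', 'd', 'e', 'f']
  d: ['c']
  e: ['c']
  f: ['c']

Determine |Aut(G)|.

120

Vertex c has degree 5 and every other vertex has degree 1, so G is the star K_{1,5} with centre c. Any automorphism fixes the centre and permutes the 5 leaves freely, so Aut(G) ≅ S_5 of order 5! = 120.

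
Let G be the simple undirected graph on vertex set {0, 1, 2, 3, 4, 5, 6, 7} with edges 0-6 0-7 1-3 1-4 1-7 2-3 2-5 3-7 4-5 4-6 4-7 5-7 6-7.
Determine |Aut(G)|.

The degree sequence is [2, 3, 2, 3, 4, 3, 3, 6]. Checking the degree-preserving permutations of the vertex set shows that none except the identity preserves every edge, so Aut(G) is trivial.

1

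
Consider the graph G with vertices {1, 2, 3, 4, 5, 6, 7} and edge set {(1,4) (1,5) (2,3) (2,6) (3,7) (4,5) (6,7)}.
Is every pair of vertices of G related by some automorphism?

G has two connected components, {2, 3, 6, 7} and {1, 4, 5}; each is 2-regular, so G = C_4 ⊔ C_3. The orbit of 1 under Aut(G) is {1, 4, 5}, which does not contain 2, so G is not vertex-transitive.

No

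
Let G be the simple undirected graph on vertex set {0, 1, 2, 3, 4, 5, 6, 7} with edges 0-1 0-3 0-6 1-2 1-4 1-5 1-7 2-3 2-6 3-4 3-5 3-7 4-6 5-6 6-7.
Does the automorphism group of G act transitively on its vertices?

Automorphisms preserve degree, but G has vertices of degree 3 and vertices of degree 5; no automorphism maps one to the other, so G is not vertex-transitive.

No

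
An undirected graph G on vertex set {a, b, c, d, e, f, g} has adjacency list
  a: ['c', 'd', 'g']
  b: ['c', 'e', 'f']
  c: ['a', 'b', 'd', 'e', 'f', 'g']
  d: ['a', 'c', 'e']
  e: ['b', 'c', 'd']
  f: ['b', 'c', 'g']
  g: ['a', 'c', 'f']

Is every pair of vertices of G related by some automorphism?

No

Vertex c is the only vertex of degree 6, so every automorphism fixes it; G is not vertex-transitive.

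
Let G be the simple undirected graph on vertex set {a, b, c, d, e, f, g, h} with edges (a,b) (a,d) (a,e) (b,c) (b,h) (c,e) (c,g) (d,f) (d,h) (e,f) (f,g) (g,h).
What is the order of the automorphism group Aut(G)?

48

G is 3-regular and bipartite on 2^3 = 8 vertices with girth 4; it is the hypercube graph Q_3. The symmetry group of the 3-cube is the hyperoctahedral group B_3 = Z_2 ≀ S_3, of order 2^3·3! = 48.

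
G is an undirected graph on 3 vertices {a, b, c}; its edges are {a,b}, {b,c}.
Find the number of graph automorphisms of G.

2

The degree sequence is [1, 2, 1]; the two degree-1 vertices a and c are the ends of a path, so G = P_3. A path has exactly one nontrivial symmetry — reversal — giving Aut(G) of order 2.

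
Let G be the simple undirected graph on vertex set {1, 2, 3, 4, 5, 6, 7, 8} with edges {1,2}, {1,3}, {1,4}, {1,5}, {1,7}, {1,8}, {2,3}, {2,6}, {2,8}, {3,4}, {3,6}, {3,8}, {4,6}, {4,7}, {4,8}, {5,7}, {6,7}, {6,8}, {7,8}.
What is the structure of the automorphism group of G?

{e}

Degrees alone do not determine every vertex (e.g. 1 and 8 both have degree 6), but their neighbour-degree multisets differ: N(1) has degrees [2, 4, 5, 5, 5, 6] while N(8) has degrees [4, 5, 5, 5, 5, 6]. Repeating this refinement separates all vertices, so the only automorphism is the identity.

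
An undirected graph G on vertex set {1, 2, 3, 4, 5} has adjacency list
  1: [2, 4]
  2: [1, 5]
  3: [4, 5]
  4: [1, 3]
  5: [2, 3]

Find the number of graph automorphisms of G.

10

G is 2-regular and connected on 5 vertices, i.e. the cycle C_5. C_5 has 5 rotations and 5 reflections, so Aut(C_5) ≅ D_5 of order 10.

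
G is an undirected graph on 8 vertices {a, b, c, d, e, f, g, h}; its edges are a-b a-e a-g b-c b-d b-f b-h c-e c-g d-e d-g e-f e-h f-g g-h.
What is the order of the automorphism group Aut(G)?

720

The vertices split by degree into {b, e, g} (degree 5) and {a, c, d, f, h} (degree 3); every edge runs between the two parts, so G is the complete bipartite graph K_{3,5}. The parts have unequal sizes, so no automorphism swaps them; each part is permuted independently, giving S_3 × S_5 of order 3!·5! = 720.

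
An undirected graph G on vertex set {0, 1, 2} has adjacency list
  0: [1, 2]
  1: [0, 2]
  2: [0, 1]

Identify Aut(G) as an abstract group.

S_3

All 3 vertices are pairwise adjacent: G = K_3. Every bijection on the vertex set is an automorphism of K_3; hence Aut(K_3) ≅ S_3, order 6.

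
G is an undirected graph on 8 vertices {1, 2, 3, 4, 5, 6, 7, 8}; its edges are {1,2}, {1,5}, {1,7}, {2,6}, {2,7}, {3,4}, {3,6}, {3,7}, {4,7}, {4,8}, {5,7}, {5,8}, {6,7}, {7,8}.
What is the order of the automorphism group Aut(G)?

Vertex 7 is the unique vertex of degree 7; the remaining 7 vertices each have degree 3 and induce a cycle, so G is the wheel on 8 vertices with hub 7. Every automorphism fixes the hub and acts on the rim 7-cycle, so Aut(G) ≅ Aut(C_7) = D_7 of order 14.

14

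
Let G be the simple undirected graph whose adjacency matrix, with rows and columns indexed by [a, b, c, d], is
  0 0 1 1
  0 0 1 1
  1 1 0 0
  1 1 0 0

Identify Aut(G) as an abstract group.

G is 2-regular and bipartite on 2^2 = 4 vertices with girth 4; it is the hypercube graph Q_2. The symmetry group of the 2-cube is the hyperoctahedral group B_2 = Z_2 ≀ S_2, of order 2^2·2! = 8.

the hyperoctahedral group B_2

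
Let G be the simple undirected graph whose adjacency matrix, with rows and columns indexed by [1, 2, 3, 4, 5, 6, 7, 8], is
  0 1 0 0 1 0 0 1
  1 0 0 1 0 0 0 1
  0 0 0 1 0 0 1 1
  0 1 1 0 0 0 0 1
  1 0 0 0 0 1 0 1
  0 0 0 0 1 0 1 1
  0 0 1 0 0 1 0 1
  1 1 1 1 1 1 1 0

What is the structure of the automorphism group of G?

D_7

Vertex 8 is the unique vertex of degree 7; the remaining 7 vertices each have degree 3 and induce a cycle, so G is the wheel on 8 vertices with hub 8. Every automorphism fixes the hub and acts on the rim 7-cycle, so Aut(G) ≅ Aut(C_7) = D_7 of order 14.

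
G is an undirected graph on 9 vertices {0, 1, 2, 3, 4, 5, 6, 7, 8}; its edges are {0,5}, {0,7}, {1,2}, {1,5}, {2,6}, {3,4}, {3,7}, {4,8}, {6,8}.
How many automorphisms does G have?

Every vertex has degree 2 and the graph is connected, so G is the 9-cycle C_9. C_9 has 9 rotations and 9 reflections, so Aut(C_9) ≅ D_9 of order 18.

18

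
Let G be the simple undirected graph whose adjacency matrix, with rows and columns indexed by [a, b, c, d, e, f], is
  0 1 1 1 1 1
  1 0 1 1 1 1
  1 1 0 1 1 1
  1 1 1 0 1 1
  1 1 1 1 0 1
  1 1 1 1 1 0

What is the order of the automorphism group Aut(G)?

720

Every vertex has degree 5, so G is the complete graph K_6. Every bijection on the vertex set is an automorphism of K_6; hence Aut(K_6) ≅ S_6, order 720.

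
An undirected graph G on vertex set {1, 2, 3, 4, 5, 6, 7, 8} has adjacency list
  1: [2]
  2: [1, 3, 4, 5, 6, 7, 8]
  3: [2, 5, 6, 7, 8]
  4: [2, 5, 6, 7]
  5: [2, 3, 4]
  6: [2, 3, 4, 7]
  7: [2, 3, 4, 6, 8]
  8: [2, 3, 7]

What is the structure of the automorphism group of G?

Degrees alone do not determine every vertex (e.g. 3 and 7 both have degree 5), but their neighbour-degree multisets differ: N(3) has degrees [3, 3, 4, 5, 7] while N(7) has degrees [3, 4, 4, 5, 7]. Repeating this refinement separates all vertices, so the only automorphism is the identity.

{e}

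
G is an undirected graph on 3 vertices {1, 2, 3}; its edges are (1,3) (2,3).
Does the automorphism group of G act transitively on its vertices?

No

Vertex 3 is the only vertex of degree 2, so every automorphism fixes it; G is not vertex-transitive.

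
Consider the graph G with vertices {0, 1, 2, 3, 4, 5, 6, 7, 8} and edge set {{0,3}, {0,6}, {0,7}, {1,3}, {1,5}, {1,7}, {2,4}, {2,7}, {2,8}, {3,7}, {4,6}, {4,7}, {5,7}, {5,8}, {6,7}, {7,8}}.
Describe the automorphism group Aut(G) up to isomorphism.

Vertex 7 is the unique vertex of degree 8; the remaining 8 vertices each have degree 3 and induce a cycle, so G is the wheel on 9 vertices with hub 7. With the hub fixed, the remaining symmetry is that of the rim cycle C_8, giving the dihedral group D_8.

D_8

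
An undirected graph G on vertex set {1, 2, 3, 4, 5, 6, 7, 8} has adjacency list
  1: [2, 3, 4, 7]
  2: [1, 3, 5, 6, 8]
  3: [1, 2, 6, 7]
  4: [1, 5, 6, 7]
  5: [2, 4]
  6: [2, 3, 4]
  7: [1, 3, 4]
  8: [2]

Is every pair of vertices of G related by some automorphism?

No

Vertex 2 is the only vertex of degree 5, so every automorphism fixes it; G is not vertex-transitive.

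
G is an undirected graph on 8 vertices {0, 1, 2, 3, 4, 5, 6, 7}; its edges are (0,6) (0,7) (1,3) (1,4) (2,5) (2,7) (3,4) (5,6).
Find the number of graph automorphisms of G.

60

G has two connected components, {0, 2, 5, 6, 7} and {1, 3, 4}; each is 2-regular, so G = C_5 ⊔ C_3. No automorphism exchanges components of different sizes, hence Aut(G) is the direct product D_3 × D_5, order 60.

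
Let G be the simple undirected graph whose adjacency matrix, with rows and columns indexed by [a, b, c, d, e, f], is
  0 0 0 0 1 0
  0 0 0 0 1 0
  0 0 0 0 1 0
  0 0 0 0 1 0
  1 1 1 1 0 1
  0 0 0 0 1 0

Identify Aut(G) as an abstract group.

Vertex e has degree 5 and every other vertex has degree 1, so G is the star K_{1,5} with centre e. The 5 leaves are pairwise interchangeable while the centre is fixed, giving Aut(G) = S_5.

the symmetric group on 5 letters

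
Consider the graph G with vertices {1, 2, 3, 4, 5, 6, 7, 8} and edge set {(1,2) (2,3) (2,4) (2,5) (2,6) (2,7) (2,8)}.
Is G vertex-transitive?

Vertex 2 is the only vertex of degree 7, so every automorphism fixes it; G is not vertex-transitive.

No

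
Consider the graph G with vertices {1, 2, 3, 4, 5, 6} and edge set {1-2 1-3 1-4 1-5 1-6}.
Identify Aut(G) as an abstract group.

the symmetric group on 5 letters

Vertex 1 has degree 5 and every other vertex has degree 1, so G is the star K_{1,5} with centre 1. The 5 leaves are pairwise interchangeable while the centre is fixed, giving Aut(G) = S_5.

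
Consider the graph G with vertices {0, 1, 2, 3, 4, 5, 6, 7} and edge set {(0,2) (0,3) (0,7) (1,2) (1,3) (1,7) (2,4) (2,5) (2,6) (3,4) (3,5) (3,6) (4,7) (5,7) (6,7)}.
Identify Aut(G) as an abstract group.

The vertices split by degree into {2, 3, 7} (degree 5) and {0, 1, 4, 5, 6} (degree 3); every edge runs between the two parts, so G is the complete bipartite graph K_{3,5}. The parts have unequal sizes, so no automorphism swaps them; each part is permuted independently, giving S_3 × S_5 of order 3!·5! = 720.

S_3 × S_5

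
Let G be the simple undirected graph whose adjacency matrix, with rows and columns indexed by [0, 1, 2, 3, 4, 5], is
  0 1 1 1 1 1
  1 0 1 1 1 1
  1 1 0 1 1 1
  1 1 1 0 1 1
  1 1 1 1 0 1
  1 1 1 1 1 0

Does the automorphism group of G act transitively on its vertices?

All 6 vertices are pairwise adjacent: G = K_6. Any permutation of the 6 vertices preserves K_6, so Aut(K_6) = S_6 of order 6! = 720. This group acts transitively on the 6 vertices.

Yes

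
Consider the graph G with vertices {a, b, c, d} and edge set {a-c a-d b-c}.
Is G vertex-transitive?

Automorphisms preserve degree, but G has vertices of degree 1 and vertices of degree 2; no automorphism maps one to the other, so G is not vertex-transitive.

No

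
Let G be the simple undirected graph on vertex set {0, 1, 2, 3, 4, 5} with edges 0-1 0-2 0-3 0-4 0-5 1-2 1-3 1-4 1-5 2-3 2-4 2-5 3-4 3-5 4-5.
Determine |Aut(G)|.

720

All 6 vertices are pairwise adjacent: G = K_6. Any permutation of the 6 vertices preserves K_6, so Aut(K_6) = S_6 of order 6! = 720.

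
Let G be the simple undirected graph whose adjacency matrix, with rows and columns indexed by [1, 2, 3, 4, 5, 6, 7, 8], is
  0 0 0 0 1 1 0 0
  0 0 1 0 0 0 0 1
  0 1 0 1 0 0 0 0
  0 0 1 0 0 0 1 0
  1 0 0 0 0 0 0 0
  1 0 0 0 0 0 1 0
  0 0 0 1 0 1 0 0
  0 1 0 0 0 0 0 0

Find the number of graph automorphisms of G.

The degree sequence is [2, 2, 2, 2, 1, 2, 2, 1]; the two degree-1 vertices 5 and 8 are the ends of a path, so G = P_8. The only nontrivial automorphism of a path is the end-to-end reflection, so Aut(G) ≅ Z_2.

2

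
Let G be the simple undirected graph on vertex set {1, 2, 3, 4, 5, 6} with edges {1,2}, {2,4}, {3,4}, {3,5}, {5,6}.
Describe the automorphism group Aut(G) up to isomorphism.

The degree sequence is [1, 2, 2, 2, 2, 1]; the two degree-1 vertices 1 and 6 are the ends of a path, so G = P_6. The only nontrivial automorphism of a path is the end-to-end reflection, so Aut(G) ≅ Z_2.

Z_2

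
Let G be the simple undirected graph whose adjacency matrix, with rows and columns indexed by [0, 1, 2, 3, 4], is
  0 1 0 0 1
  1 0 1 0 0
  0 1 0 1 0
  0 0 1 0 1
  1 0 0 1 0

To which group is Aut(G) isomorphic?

G is 2-regular and connected on 5 vertices, i.e. the cycle C_5. C_5 has 5 rotations and 5 reflections, so Aut(C_5) ≅ D_5 of order 10.

D_5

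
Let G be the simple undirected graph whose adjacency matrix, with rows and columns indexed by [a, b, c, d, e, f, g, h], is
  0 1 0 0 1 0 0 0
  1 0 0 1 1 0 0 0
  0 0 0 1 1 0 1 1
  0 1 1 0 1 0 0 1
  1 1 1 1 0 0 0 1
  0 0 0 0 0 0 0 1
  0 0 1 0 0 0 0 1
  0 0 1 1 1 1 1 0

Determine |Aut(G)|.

Degrees alone do not determine every vertex (e.g. a and g both have degree 2), but their neighbour-degree multisets differ: N(a) has degrees [3, 5] while N(g) has degrees [4, 5]. Repeating this refinement separates all vertices, so the only automorphism is the identity.

1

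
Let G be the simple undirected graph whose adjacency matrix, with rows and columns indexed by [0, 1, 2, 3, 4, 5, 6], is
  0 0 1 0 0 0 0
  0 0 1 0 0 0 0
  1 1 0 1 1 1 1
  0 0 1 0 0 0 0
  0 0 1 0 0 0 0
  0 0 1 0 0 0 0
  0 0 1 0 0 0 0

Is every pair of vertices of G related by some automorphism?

No

Vertex 2 is the only vertex of degree 6, so every automorphism fixes it; G is not vertex-transitive.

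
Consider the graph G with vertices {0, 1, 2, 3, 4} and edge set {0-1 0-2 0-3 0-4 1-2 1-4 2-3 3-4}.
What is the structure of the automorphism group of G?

Vertex 0 is the unique vertex of degree 4; the remaining 4 vertices each have degree 3 and induce a cycle, so G is the wheel on 5 vertices with hub 0. With the hub fixed, the remaining symmetry is that of the rim cycle C_4, giving the dihedral group D_4.

D_4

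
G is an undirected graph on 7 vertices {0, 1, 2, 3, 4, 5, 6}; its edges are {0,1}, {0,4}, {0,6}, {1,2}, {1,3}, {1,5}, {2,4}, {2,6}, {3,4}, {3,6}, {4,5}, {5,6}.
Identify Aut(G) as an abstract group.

The vertices split by degree into {1, 4, 6} (degree 4) and {0, 2, 3, 5} (degree 3); every edge runs between the two parts, so G is the complete bipartite graph K_{3,4}. The parts have unequal sizes, so no automorphism swaps them; each part is permuted independently, giving S_3 × S_4 of order 3!·4! = 144.

S_3 × S_4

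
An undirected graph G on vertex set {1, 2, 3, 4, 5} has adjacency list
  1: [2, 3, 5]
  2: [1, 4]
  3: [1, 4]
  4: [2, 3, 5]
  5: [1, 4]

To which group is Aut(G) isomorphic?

S_3 × S_2

The vertices split by degree into {1, 4} (degree 3) and {2, 3, 5} (degree 2); every edge runs between the two parts, so G is the complete bipartite graph K_{2,3}. Automorphisms preserve the bipartition setwise (since the parts differ in size) and act as S_3 × S_2 within it; |Aut| = 12.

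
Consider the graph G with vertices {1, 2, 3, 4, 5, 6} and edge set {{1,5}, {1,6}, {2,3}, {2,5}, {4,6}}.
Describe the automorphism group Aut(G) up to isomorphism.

The degree sequence is [2, 2, 1, 1, 2, 2]; the two degree-1 vertices 3 and 4 are the ends of a path, so G = P_6. The only nontrivial automorphism of a path is the end-to-end reflection, so Aut(G) ≅ Z_2.

Z_2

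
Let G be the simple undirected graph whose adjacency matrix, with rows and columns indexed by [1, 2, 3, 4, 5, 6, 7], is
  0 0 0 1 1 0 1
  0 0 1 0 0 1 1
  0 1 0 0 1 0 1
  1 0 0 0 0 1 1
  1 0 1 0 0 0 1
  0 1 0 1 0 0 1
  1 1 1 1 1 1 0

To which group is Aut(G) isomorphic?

Vertex 7 is the unique vertex of degree 6; the remaining 6 vertices each have degree 3 and induce a cycle, so G is the wheel on 7 vertices with hub 7. With the hub fixed, the remaining symmetry is that of the rim cycle C_6, giving the dihedral group D_6.

D_6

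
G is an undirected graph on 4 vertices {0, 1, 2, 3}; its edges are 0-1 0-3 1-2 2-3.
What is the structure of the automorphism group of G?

G is 2-regular and connected on 4 vertices, i.e. the cycle C_4. C_4 has 4 rotations and 4 reflections, so Aut(C_4) ≅ D_4 of order 8.

D_4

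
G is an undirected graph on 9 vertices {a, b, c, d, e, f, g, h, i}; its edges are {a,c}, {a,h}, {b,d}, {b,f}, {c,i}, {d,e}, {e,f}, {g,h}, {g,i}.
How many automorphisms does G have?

G has two connected components, {a, c, g, h, i} and {b, d, e, f}; each is 2-regular, so G = C_5 ⊔ C_4. The components are non-isomorphic (different sizes), so Aut(G) = Aut(C_5) × Aut(C_4) = D_5 × D_4 of order 10·8 = 80.

80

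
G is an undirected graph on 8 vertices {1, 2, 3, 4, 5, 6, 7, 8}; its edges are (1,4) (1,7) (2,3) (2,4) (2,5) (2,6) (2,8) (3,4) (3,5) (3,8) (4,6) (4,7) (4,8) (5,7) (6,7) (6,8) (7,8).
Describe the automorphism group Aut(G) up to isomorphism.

the trivial group

Degrees alone do not determine every vertex (e.g. 2 and 7 both have degree 5), but their neighbour-degree multisets differ: N(2) has degrees [3, 4, 4, 5, 6] while N(7) has degrees [2, 3, 4, 5, 6]. Repeating this refinement separates all vertices, so the only automorphism is the identity.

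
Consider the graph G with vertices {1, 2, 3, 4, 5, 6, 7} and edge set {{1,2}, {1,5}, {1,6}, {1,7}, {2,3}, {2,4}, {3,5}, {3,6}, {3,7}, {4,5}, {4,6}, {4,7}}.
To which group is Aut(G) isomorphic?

The vertices split by degree into {1, 3, 4} (degree 4) and {2, 5, 6, 7} (degree 3); every edge runs between the two parts, so G is the complete bipartite graph K_{3,4}. Automorphisms preserve the bipartition setwise (since the parts differ in size) and act as S_4 × S_3 within it; |Aut| = 144.

S_4 × S_3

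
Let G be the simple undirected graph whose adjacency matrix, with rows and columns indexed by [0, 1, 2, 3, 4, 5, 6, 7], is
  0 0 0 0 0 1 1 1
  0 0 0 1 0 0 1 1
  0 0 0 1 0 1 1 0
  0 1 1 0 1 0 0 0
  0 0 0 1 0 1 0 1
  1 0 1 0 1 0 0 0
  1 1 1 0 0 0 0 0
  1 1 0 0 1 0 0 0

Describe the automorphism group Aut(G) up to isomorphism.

G is 3-regular and bipartite on 2^3 = 8 vertices with girth 4; it is the hypercube graph Q_3. The symmetry group of the 3-cube is the hyperoctahedral group B_3 = Z_2 ≀ S_3, of order 2^3·3! = 48.

the hyperoctahedral group B_3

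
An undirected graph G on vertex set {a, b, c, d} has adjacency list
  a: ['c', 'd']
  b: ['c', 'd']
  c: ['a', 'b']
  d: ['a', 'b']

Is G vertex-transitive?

Yes

G is 2-regular and connected on 4 vertices, i.e. the cycle C_4. C_4 has 4 rotations and 4 reflections, so Aut(C_4) ≅ D_4 of order 8. This group acts transitively on the 4 vertices.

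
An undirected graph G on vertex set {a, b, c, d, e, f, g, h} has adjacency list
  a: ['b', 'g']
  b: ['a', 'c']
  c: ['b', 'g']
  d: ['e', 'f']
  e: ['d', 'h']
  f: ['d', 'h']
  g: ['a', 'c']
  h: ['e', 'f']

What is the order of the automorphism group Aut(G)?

128

G has two connected components, {a, b, c, g} and {d, e, f, h}; each is 2-regular, so G = C_4 ⊔ C_4. With two isomorphic components, Aut(G) = Aut(C_4) ≀ S_2 = (D_4 × D_4) ⋊ Z_2: permute each cycle by D_4, then optionally swap the two cycles. Order 2·(2·4)² = 128.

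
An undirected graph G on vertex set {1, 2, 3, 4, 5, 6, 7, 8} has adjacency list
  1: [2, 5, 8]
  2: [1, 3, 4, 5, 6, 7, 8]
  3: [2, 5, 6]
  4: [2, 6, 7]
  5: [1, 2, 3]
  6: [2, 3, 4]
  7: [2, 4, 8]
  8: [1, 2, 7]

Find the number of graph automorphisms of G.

14

Vertex 2 is the unique vertex of degree 7; the remaining 7 vertices each have degree 3 and induce a cycle, so G is the wheel on 8 vertices with hub 2. Every automorphism fixes the hub and acts on the rim 7-cycle, so Aut(G) ≅ Aut(C_7) = D_7 of order 14.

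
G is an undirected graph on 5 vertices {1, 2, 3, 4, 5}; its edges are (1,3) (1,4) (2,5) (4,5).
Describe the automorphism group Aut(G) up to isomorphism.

The degree sequence is [2, 1, 1, 2, 2]; the two degree-1 vertices 2 and 3 are the ends of a path, so G = P_5. A path has exactly one nontrivial symmetry — reversal — giving Aut(G) of order 2.

the cyclic group of order 2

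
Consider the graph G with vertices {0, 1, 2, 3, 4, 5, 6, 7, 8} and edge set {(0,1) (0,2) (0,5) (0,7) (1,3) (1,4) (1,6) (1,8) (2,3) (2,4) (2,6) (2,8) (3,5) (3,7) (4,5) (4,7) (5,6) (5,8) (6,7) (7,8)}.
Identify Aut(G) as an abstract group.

The vertices split by degree into {1, 2, 5, 7} (degree 5) and {0, 3, 4, 6, 8} (degree 4); every edge runs between the two parts, so G is the complete bipartite graph K_{4,5}. The parts have unequal sizes, so no automorphism swaps them; each part is permuted independently, giving S_4 × S_5 of order 4!·5! = 2880.

S_4 × S_5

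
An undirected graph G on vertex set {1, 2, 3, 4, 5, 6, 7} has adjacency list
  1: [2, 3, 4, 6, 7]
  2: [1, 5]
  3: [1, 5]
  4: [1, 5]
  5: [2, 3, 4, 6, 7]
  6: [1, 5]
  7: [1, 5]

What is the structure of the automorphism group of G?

The vertices split by degree into {1, 5} (degree 5) and {2, 3, 4, 6, 7} (degree 2); every edge runs between the two parts, so G is the complete bipartite graph K_{2,5}. The parts have unequal sizes, so no automorphism swaps them; each part is permuted independently, giving S_5 × S_2 of order 5!·2! = 240.

S_5 × S_2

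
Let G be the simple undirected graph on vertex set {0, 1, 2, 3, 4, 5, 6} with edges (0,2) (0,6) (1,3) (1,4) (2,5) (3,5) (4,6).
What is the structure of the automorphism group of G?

the dihedral group of order 14

Every vertex has degree 2 and the graph is connected, so G is the 7-cycle C_7. C_7 has 7 rotations and 7 reflections, so Aut(C_7) ≅ D_7 of order 14.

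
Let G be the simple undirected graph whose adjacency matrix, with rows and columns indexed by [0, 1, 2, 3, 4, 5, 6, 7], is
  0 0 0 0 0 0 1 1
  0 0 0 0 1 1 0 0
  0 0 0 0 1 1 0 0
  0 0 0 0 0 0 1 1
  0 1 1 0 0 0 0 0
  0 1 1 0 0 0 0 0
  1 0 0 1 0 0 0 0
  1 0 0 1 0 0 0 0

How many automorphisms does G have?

G has two connected components, {0, 3, 6, 7} and {1, 2, 4, 5}; each is 2-regular, so G = C_4 ⊔ C_4. With two isomorphic components, Aut(G) = Aut(C_4) ≀ S_2 = (D_4 × D_4) ⋊ Z_2: permute each cycle by D_4, then optionally swap the two cycles. Order 2·(2·4)² = 128.

128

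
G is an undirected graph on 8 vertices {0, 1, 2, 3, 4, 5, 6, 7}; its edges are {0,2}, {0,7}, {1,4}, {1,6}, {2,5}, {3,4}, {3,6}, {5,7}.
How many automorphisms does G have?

G has two connected components, {1, 3, 4, 6} and {0, 2, 5, 7}; each is 2-regular, so G = C_4 ⊔ C_4. Aut of a disjoint union of two copies of C_4 is the wreath product D_4 ≀ Z_2, of order 2·8² = 128.

128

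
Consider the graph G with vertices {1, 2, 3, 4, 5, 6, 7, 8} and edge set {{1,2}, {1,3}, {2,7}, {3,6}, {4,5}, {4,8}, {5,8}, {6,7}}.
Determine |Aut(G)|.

60

G has two connected components, {1, 2, 3, 6, 7} and {4, 5, 8}; each is 2-regular, so G = C_5 ⊔ C_3. No automorphism exchanges components of different sizes, hence Aut(G) is the direct product D_5 × D_3, order 60.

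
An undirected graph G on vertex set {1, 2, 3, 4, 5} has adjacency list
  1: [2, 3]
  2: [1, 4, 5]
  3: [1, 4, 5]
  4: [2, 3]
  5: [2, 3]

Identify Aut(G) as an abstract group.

S_2 × S_3

The vertices split by degree into {2, 3} (degree 3) and {1, 4, 5} (degree 2); every edge runs between the two parts, so G is the complete bipartite graph K_{2,3}. Automorphisms preserve the bipartition setwise (since the parts differ in size) and act as S_2 × S_3 within it; |Aut| = 12.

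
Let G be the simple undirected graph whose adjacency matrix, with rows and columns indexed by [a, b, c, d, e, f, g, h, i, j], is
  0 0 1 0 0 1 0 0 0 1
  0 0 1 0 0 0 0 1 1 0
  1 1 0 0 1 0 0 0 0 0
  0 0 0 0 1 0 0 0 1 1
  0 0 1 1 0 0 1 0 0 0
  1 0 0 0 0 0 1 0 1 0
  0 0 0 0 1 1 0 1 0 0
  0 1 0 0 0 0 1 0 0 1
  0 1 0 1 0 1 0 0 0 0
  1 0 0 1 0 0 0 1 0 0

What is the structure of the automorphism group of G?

the symmetric group S_5

G is 3-regular on 10 vertices with no triangles and no 4-cycles (girth 5): this is the Petersen graph. Viewing the Petersen graph as the Kneser graph K(5,2) — vertices are 2-subsets of {1,…,5}, edges join disjoint pairs — its automorphisms are exactly the permutations of the 5-element set, so Aut ≅ S_5 of order 120.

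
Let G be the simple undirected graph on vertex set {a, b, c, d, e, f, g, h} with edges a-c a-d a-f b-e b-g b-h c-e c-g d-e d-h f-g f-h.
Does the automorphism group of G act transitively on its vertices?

Yes

G is 3-regular and bipartite on 2^3 = 8 vertices with girth 4; it is the hypercube graph Q_3. Aut(Q_3) consists of the signed permutations of the 3 coordinate axes: 3! permutations times 2^3 sign flips, so |Aut| = 2^3·3! = 48. This group acts transitively on the 8 vertices.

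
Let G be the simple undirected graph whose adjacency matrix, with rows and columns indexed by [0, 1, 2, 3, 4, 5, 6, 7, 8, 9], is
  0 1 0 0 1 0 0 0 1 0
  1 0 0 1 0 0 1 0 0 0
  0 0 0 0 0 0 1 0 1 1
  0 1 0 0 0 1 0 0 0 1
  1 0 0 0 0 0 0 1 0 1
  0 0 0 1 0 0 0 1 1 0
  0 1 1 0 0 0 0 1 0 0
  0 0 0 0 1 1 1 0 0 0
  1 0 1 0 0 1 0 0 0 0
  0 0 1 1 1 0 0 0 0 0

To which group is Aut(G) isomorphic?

S_5

G is 3-regular on 10 vertices with no triangles and no 4-cycles (girth 5): this is the Petersen graph. Viewing the Petersen graph as the Kneser graph K(5,2) — vertices are 2-subsets of {1,…,5}, edges join disjoint pairs — its automorphisms are exactly the permutations of the 5-element set, so Aut ≅ S_5 of order 120.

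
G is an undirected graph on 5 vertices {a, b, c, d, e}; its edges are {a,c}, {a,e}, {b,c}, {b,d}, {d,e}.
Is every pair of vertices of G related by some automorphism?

G is 2-regular and connected on 5 vertices, i.e. the cycle C_5. C_5 has 5 rotations and 5 reflections, so Aut(C_5) ≅ D_5 of order 10. This group acts transitively on the 5 vertices.

Yes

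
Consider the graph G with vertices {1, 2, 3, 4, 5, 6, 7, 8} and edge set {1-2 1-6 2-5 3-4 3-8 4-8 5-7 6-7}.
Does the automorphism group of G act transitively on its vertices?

No

G has two connected components, {1, 2, 5, 6, 7} and {3, 4, 8}; each is 2-regular, so G = C_5 ⊔ C_3. The orbit of 1 under Aut(G) is {1, 2, 5, 6, 7}, which does not contain 3, so G is not vertex-transitive.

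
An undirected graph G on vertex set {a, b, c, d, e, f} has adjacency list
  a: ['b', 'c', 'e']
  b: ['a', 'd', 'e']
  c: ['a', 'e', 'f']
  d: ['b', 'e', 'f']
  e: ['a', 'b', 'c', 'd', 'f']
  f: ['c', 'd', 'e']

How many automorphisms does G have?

Vertex e is the unique vertex of degree 5; the remaining 5 vertices each have degree 3 and induce a cycle, so G is the wheel on 6 vertices with hub e. Every automorphism fixes the hub and acts on the rim 5-cycle, so Aut(G) ≅ Aut(C_5) = D_5 of order 10.

10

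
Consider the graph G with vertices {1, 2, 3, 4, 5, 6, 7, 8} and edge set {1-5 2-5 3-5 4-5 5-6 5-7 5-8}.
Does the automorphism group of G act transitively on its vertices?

Vertex 5 is the only vertex of degree 7, so every automorphism fixes it; G is not vertex-transitive.

No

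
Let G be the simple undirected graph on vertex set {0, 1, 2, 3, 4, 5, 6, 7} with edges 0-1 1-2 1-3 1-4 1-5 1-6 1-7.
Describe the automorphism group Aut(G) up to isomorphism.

Vertex 1 has degree 7 and every other vertex has degree 1, so G is the star K_{1,7} with centre 1. Any automorphism fixes the centre and permutes the 7 leaves freely, so Aut(G) ≅ S_7 of order 7! = 5040.

S_7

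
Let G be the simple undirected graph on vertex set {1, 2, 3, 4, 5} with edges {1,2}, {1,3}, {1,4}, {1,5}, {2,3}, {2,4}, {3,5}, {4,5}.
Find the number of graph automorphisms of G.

8

Vertex 1 is the unique vertex of degree 4; the remaining 4 vertices each have degree 3 and induce a cycle, so G is the wheel on 5 vertices with hub 1. With the hub fixed, the remaining symmetry is that of the rim cycle C_4, giving the dihedral group D_4.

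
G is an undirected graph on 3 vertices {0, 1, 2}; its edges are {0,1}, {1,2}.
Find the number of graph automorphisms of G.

The degree sequence is [1, 2, 1]; the two degree-1 vertices 0 and 2 are the ends of a path, so G = P_3. The only nontrivial automorphism of a path is the end-to-end reflection, so Aut(G) ≅ Z_2.

2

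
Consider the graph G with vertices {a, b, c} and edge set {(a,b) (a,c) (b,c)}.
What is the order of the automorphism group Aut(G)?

Every vertex has degree 2, so G is the complete graph K_3. Any permutation of the 3 vertices preserves K_3, so Aut(K_3) = S_3 of order 3! = 6.

6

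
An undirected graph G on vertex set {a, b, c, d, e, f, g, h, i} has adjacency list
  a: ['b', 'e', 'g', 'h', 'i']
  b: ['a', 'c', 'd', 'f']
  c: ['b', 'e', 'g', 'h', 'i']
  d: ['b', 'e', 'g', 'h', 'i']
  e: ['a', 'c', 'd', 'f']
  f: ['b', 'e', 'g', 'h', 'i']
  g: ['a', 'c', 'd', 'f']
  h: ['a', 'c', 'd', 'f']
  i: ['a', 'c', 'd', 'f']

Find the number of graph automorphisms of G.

The vertices split by degree into {a, c, d, f} (degree 5) and {b, e, g, h, i} (degree 4); every edge runs between the two parts, so G is the complete bipartite graph K_{4,5}. Automorphisms preserve the bipartition setwise (since the parts differ in size) and act as S_4 × S_5 within it; |Aut| = 2880.

2880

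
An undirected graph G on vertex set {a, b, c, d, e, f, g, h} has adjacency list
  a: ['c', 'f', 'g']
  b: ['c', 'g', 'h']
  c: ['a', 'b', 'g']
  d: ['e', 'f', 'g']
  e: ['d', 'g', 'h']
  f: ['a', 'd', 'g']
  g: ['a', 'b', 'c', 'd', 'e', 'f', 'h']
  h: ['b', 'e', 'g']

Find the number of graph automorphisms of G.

14

Vertex g is the unique vertex of degree 7; the remaining 7 vertices each have degree 3 and induce a cycle, so G is the wheel on 8 vertices with hub g. With the hub fixed, the remaining symmetry is that of the rim cycle C_7, giving the dihedral group D_7.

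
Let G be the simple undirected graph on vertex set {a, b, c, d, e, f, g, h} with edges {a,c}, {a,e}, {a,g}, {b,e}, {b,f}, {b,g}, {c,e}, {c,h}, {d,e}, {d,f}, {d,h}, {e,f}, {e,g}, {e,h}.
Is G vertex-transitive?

Vertex e is the only vertex of degree 7, so every automorphism fixes it; G is not vertex-transitive.

No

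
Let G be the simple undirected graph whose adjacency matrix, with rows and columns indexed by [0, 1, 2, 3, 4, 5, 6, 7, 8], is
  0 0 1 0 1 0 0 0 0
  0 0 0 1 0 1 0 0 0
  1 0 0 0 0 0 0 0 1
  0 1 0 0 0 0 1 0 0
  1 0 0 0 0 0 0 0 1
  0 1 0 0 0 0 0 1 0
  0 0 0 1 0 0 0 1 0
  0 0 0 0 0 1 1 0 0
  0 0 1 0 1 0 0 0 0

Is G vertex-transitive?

No

G has two connected components, {1, 3, 5, 6, 7} and {0, 2, 4, 8}; each is 2-regular, so G = C_5 ⊔ C_4. The orbit of 0 under Aut(G) is {0, 2, 4, 8}, which does not contain 1, so G is not vertex-transitive.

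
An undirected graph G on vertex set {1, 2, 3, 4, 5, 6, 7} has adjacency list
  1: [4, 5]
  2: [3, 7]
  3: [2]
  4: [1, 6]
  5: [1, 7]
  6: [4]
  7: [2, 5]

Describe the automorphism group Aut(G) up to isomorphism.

The degree sequence is [2, 2, 1, 2, 2, 1, 2]; the two degree-1 vertices 3 and 6 are the ends of a path, so G = P_7. A path has exactly one nontrivial symmetry — reversal — giving Aut(G) of order 2.

C_2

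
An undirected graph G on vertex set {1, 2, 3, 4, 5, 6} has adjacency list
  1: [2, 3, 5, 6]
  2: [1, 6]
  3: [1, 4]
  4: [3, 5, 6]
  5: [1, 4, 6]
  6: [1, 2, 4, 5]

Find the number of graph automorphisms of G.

Degrees alone do not determine every vertex (e.g. 1 and 6 both have degree 4), but their neighbour-degree multisets differ: N(1) has degrees [2, 2, 3, 4] while N(6) has degrees [2, 3, 3, 4]. Repeating this refinement separates all vertices, so the only automorphism is the identity.

1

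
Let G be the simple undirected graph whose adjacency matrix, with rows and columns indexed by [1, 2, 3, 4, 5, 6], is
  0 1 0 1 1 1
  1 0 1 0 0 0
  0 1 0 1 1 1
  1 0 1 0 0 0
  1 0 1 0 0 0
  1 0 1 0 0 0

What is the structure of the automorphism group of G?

S_4 × S_2

The vertices split by degree into {1, 3} (degree 4) and {2, 4, 5, 6} (degree 2); every edge runs between the two parts, so G is the complete bipartite graph K_{2,4}. The parts have unequal sizes, so no automorphism swaps them; each part is permuted independently, giving S_4 × S_2 of order 4!·2! = 48.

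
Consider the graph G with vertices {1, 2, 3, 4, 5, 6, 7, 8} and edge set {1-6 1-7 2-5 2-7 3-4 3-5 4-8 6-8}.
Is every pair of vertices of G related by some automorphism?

Yes

G is 2-regular and connected on 8 vertices, i.e. the cycle C_8. C_8 has 8 rotations and 8 reflections, so Aut(C_8) ≅ D_8 of order 16. This group acts transitively on the 8 vertices.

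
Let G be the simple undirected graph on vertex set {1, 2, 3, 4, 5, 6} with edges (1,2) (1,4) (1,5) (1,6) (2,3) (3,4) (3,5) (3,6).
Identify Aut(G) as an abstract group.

S_4 × S_2

The vertices split by degree into {1, 3} (degree 4) and {2, 4, 5, 6} (degree 2); every edge runs between the two parts, so G is the complete bipartite graph K_{2,4}. The parts have unequal sizes, so no automorphism swaps them; each part is permuted independently, giving S_4 × S_2 of order 4!·2! = 48.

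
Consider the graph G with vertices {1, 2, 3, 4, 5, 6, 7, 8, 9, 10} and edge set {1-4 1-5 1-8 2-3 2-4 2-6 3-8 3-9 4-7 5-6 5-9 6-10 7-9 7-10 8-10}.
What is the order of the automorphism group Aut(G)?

G is 3-regular on 10 vertices with no triangles and no 4-cycles (girth 5): this is the Petersen graph. It is a classical fact that the Petersen graph has automorphism group S_5 (order 120), arising from its description as the Kneser graph K(5,2).

120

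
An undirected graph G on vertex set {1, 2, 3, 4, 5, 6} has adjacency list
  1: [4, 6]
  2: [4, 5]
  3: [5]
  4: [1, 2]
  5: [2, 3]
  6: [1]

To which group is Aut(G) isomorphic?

C_2

The degree sequence is [2, 2, 1, 2, 2, 1]; the two degree-1 vertices 3 and 6 are the ends of a path, so G = P_6. A path has exactly one nontrivial symmetry — reversal — giving Aut(G) of order 2.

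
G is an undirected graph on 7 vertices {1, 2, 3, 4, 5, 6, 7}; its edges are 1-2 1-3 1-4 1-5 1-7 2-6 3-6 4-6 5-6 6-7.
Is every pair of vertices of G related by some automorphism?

No

Automorphisms preserve degree, but G has vertices of degree 2 and vertices of degree 5; no automorphism maps one to the other, so G is not vertex-transitive.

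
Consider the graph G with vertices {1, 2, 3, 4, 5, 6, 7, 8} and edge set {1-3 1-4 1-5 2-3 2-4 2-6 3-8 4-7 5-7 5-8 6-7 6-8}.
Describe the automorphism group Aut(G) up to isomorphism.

G is 3-regular and bipartite on 2^3 = 8 vertices with girth 4; it is the hypercube graph Q_3. The symmetry group of the 3-cube is the hyperoctahedral group B_3 = Z_2 ≀ S_3, of order 2^3·3! = 48.

Z_2^3 ⋊ S_3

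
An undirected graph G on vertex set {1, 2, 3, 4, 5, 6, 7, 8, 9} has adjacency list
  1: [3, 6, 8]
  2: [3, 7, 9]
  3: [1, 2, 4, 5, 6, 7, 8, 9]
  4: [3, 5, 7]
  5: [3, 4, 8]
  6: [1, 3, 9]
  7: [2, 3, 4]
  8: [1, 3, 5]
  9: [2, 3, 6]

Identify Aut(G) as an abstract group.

D_8

Vertex 3 is the unique vertex of degree 8; the remaining 8 vertices each have degree 3 and induce a cycle, so G is the wheel on 9 vertices with hub 3. Every automorphism fixes the hub and acts on the rim 8-cycle, so Aut(G) ≅ Aut(C_8) = D_8 of order 16.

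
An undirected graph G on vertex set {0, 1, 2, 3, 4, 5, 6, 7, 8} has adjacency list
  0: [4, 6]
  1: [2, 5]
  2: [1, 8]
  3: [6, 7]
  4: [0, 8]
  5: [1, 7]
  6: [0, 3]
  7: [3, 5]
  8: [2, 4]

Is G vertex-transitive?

Yes

G is 2-regular and connected on 9 vertices, i.e. the cycle C_9. C_9 has 9 rotations and 9 reflections, so Aut(C_9) ≅ D_9 of order 18. Under this action every vertex can be carried to every other, so G is vertex-transitive.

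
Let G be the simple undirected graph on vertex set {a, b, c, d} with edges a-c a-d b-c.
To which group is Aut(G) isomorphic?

The degree sequence is [2, 1, 2, 1]; the two degree-1 vertices b and d are the ends of a path, so G = P_4. The only nontrivial automorphism of a path is the end-to-end reflection, so Aut(G) ≅ Z_2.

C_2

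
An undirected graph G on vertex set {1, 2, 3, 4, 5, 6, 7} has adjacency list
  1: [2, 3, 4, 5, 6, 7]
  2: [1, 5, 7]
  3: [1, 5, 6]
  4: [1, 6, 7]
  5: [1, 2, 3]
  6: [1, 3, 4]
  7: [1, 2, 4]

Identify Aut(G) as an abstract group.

Vertex 1 is the unique vertex of degree 6; the remaining 6 vertices each have degree 3 and induce a cycle, so G is the wheel on 7 vertices with hub 1. Every automorphism fixes the hub and acts on the rim 6-cycle, so Aut(G) ≅ Aut(C_6) = D_6 of order 12.

D_6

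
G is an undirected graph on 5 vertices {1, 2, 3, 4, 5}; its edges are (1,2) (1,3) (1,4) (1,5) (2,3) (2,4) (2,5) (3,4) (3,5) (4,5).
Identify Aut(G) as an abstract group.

Every vertex has degree 4, so G is the complete graph K_5. Every bijection on the vertex set is an automorphism of K_5; hence Aut(K_5) ≅ S_5, order 120.

S_5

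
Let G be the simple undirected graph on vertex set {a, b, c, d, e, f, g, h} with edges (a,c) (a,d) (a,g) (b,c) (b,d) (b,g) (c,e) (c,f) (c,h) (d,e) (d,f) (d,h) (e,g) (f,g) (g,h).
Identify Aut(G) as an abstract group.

The vertices split by degree into {c, d, g} (degree 5) and {a, b, e, f, h} (degree 3); every edge runs between the two parts, so G is the complete bipartite graph K_{3,5}. Automorphisms preserve the bipartition setwise (since the parts differ in size) and act as S_3 × S_5 within it; |Aut| = 720.

S_3 × S_5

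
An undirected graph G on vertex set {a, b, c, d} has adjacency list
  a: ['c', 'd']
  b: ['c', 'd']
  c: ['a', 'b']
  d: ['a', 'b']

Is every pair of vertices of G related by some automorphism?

Yes

G is 2-regular and bipartite on 2^2 = 4 vertices with girth 4; it is the hypercube graph Q_2. Aut(Q_2) consists of the signed permutations of the 2 coordinate axes: 2! permutations times 2^2 sign flips, so |Aut| = 2^2·2! = 8. Under this action every vertex can be carried to every other, so G is vertex-transitive.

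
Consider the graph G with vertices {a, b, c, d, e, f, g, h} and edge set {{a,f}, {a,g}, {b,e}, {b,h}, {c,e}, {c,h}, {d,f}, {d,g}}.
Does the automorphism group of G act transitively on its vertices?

Yes

G has two connected components, {b, c, e, h} and {a, d, f, g}; each is 2-regular, so G = C_4 ⊔ C_4. Aut of a disjoint union of two copies of C_4 is the wreath product D_4 ≀ Z_2, of order 2·8² = 128. Under this action every vertex can be carried to every other, so G is vertex-transitive.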